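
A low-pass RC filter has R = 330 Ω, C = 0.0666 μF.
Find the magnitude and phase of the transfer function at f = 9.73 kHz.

Step 1 — Angular frequency: ω = 2π·9730 = 6.114e+04 rad/s.
Step 2 — Transfer function: H(jω) = 1/(1 + jωRC).
Step 3 — Denominator: 1 + jωRC = 1 + j·6.114e+04·330·6.66e-08 = 1 + j1.344.
Step 4 — H = 0.3565 - j0.479.
Step 5 — Magnitude: |H| = 0.597 (-4.5 dB); phase: φ = -53.3°.

|H| = 0.597 (-4.5 dB), φ = -53.3°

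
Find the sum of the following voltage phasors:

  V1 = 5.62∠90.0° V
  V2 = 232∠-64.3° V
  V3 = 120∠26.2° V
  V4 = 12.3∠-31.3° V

Step 1 — Convert each phasor to rectangular form:
  V1 = 5.62·(cos(90.0°) + j·sin(90.0°)) = 0 + j5.62 V
  V2 = 232·(cos(-64.3°) + j·sin(-64.3°)) = 100.6 - j209 V
  V3 = 120·(cos(26.2°) + j·sin(26.2°)) = 107.7 + j52.98 V
  V4 = 12.3·(cos(-31.3°) + j·sin(-31.3°)) = 10.51 - j6.39 V
Step 2 — Sum components: V_total = 218.8 - j156.8 V.
Step 3 — Convert to polar: |V_total| = 269.2 V, ∠V_total = -35.6°.

V_total = 269.2∠-35.6° V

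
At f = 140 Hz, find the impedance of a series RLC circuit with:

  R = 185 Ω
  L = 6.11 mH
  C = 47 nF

Step 1 — Angular frequency: ω = 2π·f = 2π·140 = 879.6 rad/s.
Step 2 — Component impedances:
  R: Z = R = 185 Ω
  L: Z = jωL = j·879.6·0.00611 = 0 + j5.375 Ω
  C: Z = 1/(jωC) = -j/(ω·C) = 0 - j2.419e+04 Ω
Step 3 — Series combination: Z_total = R + L + C = 185 - j2.418e+04 Ω = 2.418e+04∠-89.6° Ω.

Z = 185 - j2.418e+04 Ω = 2.418e+04∠-89.6° Ω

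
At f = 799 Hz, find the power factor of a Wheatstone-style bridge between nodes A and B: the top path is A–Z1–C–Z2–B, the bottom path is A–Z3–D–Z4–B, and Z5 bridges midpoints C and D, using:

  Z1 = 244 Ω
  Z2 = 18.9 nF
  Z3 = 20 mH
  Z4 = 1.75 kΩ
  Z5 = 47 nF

Step 1 — Angular frequency: ω = 2π·f = 2π·799 = 5020 rad/s.
Step 2 — Component impedances:
  Z1: Z = R = 244 Ω
  Z2: Z = 1/(jωC) = -j/(ω·C) = 0 - j1.054e+04 Ω
  Z3: Z = jωL = j·5020·0.02 = 0 + j100.4 Ω
  Z4: Z = R = 1750 Ω
  Z5: Z = 1/(jωC) = -j/(ω·C) = 0 - j4238 Ω
Step 3 — Bridge requires nodal analysis (the Z5 bridge couples midpoints C and D, so the two paths cannot be reduced to a simple series/parallel combination). Setting node B to ground and injecting 1 A at node A, the 3-node admittance system at A, C, D solves to V_A = Z_AB = 1729 - j187.1 Ω = 1739∠-6.2° Ω.
Step 4 — Power factor: PF = cos(φ) = Re(Z)/|Z| = 1729/1739 = 0.9942.
Step 5 — Type: Im(Z) = -187.1 ⇒ leading (phase φ = -6.2°).

PF = 0.9942 (leading, φ = -6.2°)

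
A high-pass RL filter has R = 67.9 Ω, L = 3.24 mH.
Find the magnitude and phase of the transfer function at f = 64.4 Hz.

Step 1 — Angular frequency: ω = 2π·64.4 = 404.6 rad/s.
Step 2 — Transfer function: H(jω) = jωL/(R + jωL).
Step 3 — Numerator jωL = j·1.311; denominator R + jωL = 67.9 + j1.311.
Step 4 — H = 0.0003727 + j0.0193.
Step 5 — Magnitude: |H| = 0.0193 (-34.3 dB); phase: φ = 88.9°.

|H| = 0.0193 (-34.3 dB), φ = 88.9°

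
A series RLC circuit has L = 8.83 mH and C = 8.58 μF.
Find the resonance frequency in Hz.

Step 1 — Resonance condition Im(Z)=0 gives ω₀ = 1/√(LC).
Step 2 — ω₀ = 1/√(0.00883·8.58e-06) = 3633 rad/s.
Step 3 — f₀ = ω₀/(2π) = 578.2 Hz.

f₀ = 578.2 Hz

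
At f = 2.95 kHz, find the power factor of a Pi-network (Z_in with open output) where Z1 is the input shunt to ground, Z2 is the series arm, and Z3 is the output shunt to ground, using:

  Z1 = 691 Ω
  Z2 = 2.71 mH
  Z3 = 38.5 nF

Step 1 — Angular frequency: ω = 2π·f = 2π·2950 = 1.854e+04 rad/s.
Step 2 — Component impedances:
  Z1: Z = R = 691 Ω
  Z2: Z = jωL = j·1.854e+04·0.00271 = 0 + j50.23 Ω
  Z3: Z = 1/(jωC) = -j/(ω·C) = 0 - j1401 Ω
Step 3 — With open output, the series arm Z2 and the output shunt Z3 appear in series to ground: Z2 + Z3 = 0 - j1351 Ω.
Step 4 — Parallel with input shunt Z1: Z_in = Z1 || (Z2 + Z3) = 547.7 - j280.1 Ω = 615.2∠-27.1° Ω.
Step 5 — Power factor: PF = cos(φ) = Re(Z)/|Z| = 547.7/615.2 = 0.8903.
Step 6 — Type: Im(Z) = -280.1 ⇒ leading (phase φ = -27.1°).

PF = 0.8903 (leading, φ = -27.1°)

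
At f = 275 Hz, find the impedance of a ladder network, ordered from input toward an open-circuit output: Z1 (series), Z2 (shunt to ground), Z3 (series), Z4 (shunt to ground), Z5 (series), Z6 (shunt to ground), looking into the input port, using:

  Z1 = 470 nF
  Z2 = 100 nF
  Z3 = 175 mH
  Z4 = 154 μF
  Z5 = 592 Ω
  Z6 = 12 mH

Step 1 — Angular frequency: ω = 2π·f = 2π·275 = 1728 rad/s.
Step 2 — Component impedances:
  Z1: Z = 1/(jωC) = -j/(ω·C) = 0 - j1231 Ω
  Z2: Z = 1/(jωC) = -j/(ω·C) = 0 - j5787 Ω
  Z3: Z = jωL = j·1728·0.175 = 0 + j302.4 Ω
  Z4: Z = 1/(jωC) = -j/(ω·C) = 0 - j3.758 Ω
  Z5: Z = R = 592 Ω
  Z6: Z = jωL = j·1728·0.012 = 0 + j20.73 Ω
Step 3 — Ladder network (open output): work backward from the far end, alternating series and parallel combinations. Z_in = 0.0265 - j916.5 Ω = 916.5∠-90.0° Ω.

Z = 0.0265 - j916.5 Ω = 916.5∠-90.0° Ω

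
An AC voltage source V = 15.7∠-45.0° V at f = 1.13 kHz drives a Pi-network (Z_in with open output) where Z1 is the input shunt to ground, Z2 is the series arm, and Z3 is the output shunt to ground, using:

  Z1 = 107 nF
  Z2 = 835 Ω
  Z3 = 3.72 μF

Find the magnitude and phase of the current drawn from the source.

Step 1 — Angular frequency: ω = 2π·f = 2π·1130 = 7100 rad/s.
Step 2 — Component impedances:
  Z1: Z = 1/(jωC) = -j/(ω·C) = 0 - j1316 Ω
  Z2: Z = R = 835 Ω
  Z3: Z = 1/(jωC) = -j/(ω·C) = 0 - j37.86 Ω
Step 3 — With open output, the series arm Z2 and the output shunt Z3 appear in series to ground: Z2 + Z3 = 835 - j37.86 Ω.
Step 4 — Parallel with input shunt Z1: Z_in = Z1 || (Z2 + Z3) = 571.6 - j389.3 Ω = 691.6∠-34.3° Ω.
Step 5 — Source phasor: V = 15.7∠-45.0° V = 11.1 - j11.1 V.
Step 6 — Ohm's law: I = V / Z_total = (11.1 - j11.1) / (571.6 - j389.3) = 0.0223 - j0.004233 A.
Step 7 — Convert to polar: |I| = 0.0227 A, ∠I = -10.7°.

I = 0.0227∠-10.7° A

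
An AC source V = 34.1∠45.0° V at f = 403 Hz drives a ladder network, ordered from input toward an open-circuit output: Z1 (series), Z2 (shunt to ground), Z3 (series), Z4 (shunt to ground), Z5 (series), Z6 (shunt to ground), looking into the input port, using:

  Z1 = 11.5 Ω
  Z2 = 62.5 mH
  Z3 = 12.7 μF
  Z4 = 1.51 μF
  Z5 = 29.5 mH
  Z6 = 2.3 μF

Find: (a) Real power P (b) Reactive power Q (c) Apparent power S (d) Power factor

Step 1 — Angular frequency: ω = 2π·f = 2π·403 = 2532 rad/s.
Step 2 — Component impedances:
  Z1: Z = R = 11.5 Ω
  Z2: Z = jωL = j·2532·0.0625 = 0 + j158.3 Ω
  Z3: Z = 1/(jωC) = -j/(ω·C) = 0 - j31.1 Ω
  Z4: Z = 1/(jωC) = -j/(ω·C) = 0 - j261.5 Ω
  Z5: Z = jωL = j·2532·0.0295 = 0 + j74.7 Ω
  Z6: Z = 1/(jωC) = -j/(ω·C) = 0 - j171.7 Ω
Step 3 — Ladder network (open output): work backward from the far end, alternating series and parallel combinations. Z_in = 11.5 - j285.8 Ω = 286.1∠-87.7° Ω.
Step 4 — Source phasor: V = 34.1∠45.0° V = 24.11 + j24.11 V.
Step 5 — Current: I = V / Z = -0.08084 + j0.08761 A = 0.1192∠132.7° A.
Step 6 — Complex power: S = V·I* = 0.1634 - j4.062 VA.
Step 7 — Real power: P = Re(S) = 0.1634 W.
Step 8 — Reactive power: Q = Im(S) = -4.062 VAR.
Step 9 — Apparent power: |S| = 4.065 VA.
Step 10 — Power factor: PF = P/|S| = 0.0402 (leading).

(a) P = 0.1634 W  (b) Q = -4.062 VAR  (c) S = 4.065 VA  (d) PF = 0.0402 (leading)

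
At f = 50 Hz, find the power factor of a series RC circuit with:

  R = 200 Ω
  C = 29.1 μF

Step 1 — Angular frequency: ω = 2π·f = 2π·50 = 314.2 rad/s.
Step 2 — Component impedances:
  R: Z = R = 200 Ω
  C: Z = 1/(jωC) = -j/(ω·C) = 0 - j109.4 Ω
Step 3 — Series combination: Z_total = R + C = 200 - j109.4 Ω = 228∠-28.7° Ω.
Step 4 — Power factor: PF = cos(φ) = Re(Z)/|Z| = 200/227.958 = 0.8774.
Step 5 — Type: Im(Z) = -109.4 ⇒ leading (phase φ = -28.7°).

PF = 0.8774 (leading, φ = -28.7°)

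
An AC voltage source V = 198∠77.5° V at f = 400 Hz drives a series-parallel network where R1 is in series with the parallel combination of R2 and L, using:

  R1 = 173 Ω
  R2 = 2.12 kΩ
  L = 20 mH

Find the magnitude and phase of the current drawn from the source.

Step 1 — Angular frequency: ω = 2π·f = 2π·400 = 2513 rad/s.
Step 2 — Component impedances:
  R1: Z = R = 173 Ω
  R2: Z = R = 2120 Ω
  L: Z = jωL = j·2513·0.02 = 0 + j50.27 Ω
Step 3 — Parallel branch: R2 || L = 1/(1/R2 + 1/L) = 1.191 + j50.24 Ω.
Step 4 — Series with R1: Z_total = R1 + (R2 || L) = 174.2 + j50.24 Ω = 181.3∠16.1° Ω.
Step 5 — Source phasor: V = 198∠77.5° V = 42.86 + j193.3 V.
Step 6 — Ohm's law: I = V / Z_total = (42.86 + j193.3) / (174.2 + j50.24) = 0.5226 + j0.959 A.
Step 7 — Convert to polar: |I| = 1.092 A, ∠I = 61.4°.

I = 1.092∠61.4° A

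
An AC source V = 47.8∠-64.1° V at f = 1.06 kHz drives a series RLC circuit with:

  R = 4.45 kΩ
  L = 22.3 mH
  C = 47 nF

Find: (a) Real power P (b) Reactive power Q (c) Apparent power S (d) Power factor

Step 1 — Angular frequency: ω = 2π·f = 2π·1060 = 6660 rad/s.
Step 2 — Component impedances:
  R: Z = R = 4450 Ω
  L: Z = jωL = j·6660·0.0223 = 0 + j148.5 Ω
  C: Z = 1/(jωC) = -j/(ω·C) = 0 - j3195 Ω
Step 3 — Series combination: Z_total = R + L + C = 4450 - j3046 Ω = 5393∠-34.4° Ω.
Step 4 — Source phasor: V = 47.8∠-64.1° V = 20.88 - j43 V.
Step 5 — Current: I = V / Z = 0.007699 - j0.004393 A = 0.008864∠-29.7° A.
Step 6 — Complex power: S = V·I* = 0.3496 - j0.2393 VA.
Step 7 — Real power: P = Re(S) = 0.3496 W.
Step 8 — Reactive power: Q = Im(S) = -0.2393 VAR.
Step 9 — Apparent power: |S| = 0.4237 VA.
Step 10 — Power factor: PF = P/|S| = 0.8252 (leading).

(a) P = 0.3496 W  (b) Q = -0.2393 VAR  (c) S = 0.4237 VA  (d) PF = 0.8252 (leading)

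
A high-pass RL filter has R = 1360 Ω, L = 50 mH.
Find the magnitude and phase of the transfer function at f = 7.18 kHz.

Step 1 — Angular frequency: ω = 2π·7180 = 4.511e+04 rad/s.
Step 2 — Transfer function: H(jω) = jωL/(R + jωL).
Step 3 — Numerator jωL = j·2256; denominator R + jωL = 1360 + j2256.
Step 4 — H = 0.7334 + j0.4422.
Step 5 — Magnitude: |H| = 0.8564 (-1.3 dB); phase: φ = 31.1°.

|H| = 0.8564 (-1.3 dB), φ = 31.1°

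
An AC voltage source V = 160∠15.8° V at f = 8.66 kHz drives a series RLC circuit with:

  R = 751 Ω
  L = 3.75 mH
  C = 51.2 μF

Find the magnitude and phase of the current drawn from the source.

Step 1 — Angular frequency: ω = 2π·f = 2π·8660 = 5.441e+04 rad/s.
Step 2 — Component impedances:
  R: Z = R = 751 Ω
  L: Z = jωL = j·5.441e+04·0.00375 = 0 + j204 Ω
  C: Z = 1/(jωC) = -j/(ω·C) = 0 - j0.3589 Ω
Step 3 — Series combination: Z_total = R + L + C = 751 + j203.7 Ω = 778.1∠15.2° Ω.
Step 4 — Source phasor: V = 160∠15.8° V = 154 + j43.56 V.
Step 5 — Ohm's law: I = V / Z_total = (154 + j43.56) / (751 + j203.7) = 0.2056 + j0.002244 A.
Step 6 — Convert to polar: |I| = 0.2056 A, ∠I = 0.6°.

I = 0.2056∠0.6° A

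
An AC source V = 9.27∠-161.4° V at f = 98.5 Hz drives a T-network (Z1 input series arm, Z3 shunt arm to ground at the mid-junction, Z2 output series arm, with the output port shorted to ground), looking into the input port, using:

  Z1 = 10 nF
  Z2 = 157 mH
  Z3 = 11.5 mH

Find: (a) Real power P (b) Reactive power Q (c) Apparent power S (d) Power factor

Step 1 — Angular frequency: ω = 2π·f = 2π·98.5 = 618.9 rad/s.
Step 2 — Component impedances:
  Z1: Z = 1/(jωC) = -j/(ω·C) = 0 - j1.616e+05 Ω
  Z2: Z = jωL = j·618.9·0.157 = 0 + j97.17 Ω
  Z3: Z = jωL = j·618.9·0.0115 = 0 + j7.117 Ω
Step 3 — With the output port shorted to ground, the output series arm Z2 runs from the junction to ground; the shunt arm Z3 also runs from the junction to ground. They appear in parallel: Z3 || Z2 = 0 + j6.632 Ω.
Step 4 — Series with input arm Z1: Z_in = Z1 + (Z3 || Z2) = 0 - j1.616e+05 Ω = 1.616e+05∠-90.0° Ω.
Step 5 — Source phasor: V = 9.27∠-161.4° V = -8.786 - j2.957 V.
Step 6 — Current: I = V / Z = 1.83e-05 - j5.438e-05 A = 5.737e-05∠-71.4° A.
Step 7 — Complex power: S = V·I* = 0 - j0.0005319 VA.
Step 8 — Real power: P = Re(S) = 0 W.
Step 9 — Reactive power: Q = Im(S) = -0.0005319 VAR.
Step 10 — Apparent power: |S| = 0.0005319 VA.
Step 11 — Power factor: PF = P/|S| = 0 (leading).

(a) P = 0 W  (b) Q = -0.0005319 VAR  (c) S = 0.0005319 VA  (d) PF = 0 (leading)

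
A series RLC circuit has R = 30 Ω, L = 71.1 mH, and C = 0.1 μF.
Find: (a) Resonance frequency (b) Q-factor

Step 1 — Resonance condition Im(Z)=0 gives ω₀ = 1/√(LC).
Step 2 — ω₀ = 1/√(0.0711·1e-07) = 1.186e+04 rad/s.
Step 3 — f₀ = ω₀/(2π) = 1887 Hz.
Step 4 — Series Q: Q = ω₀L/R = 1.186e+04·0.0711/30 = 28.11.

(a) f₀ = 1887 Hz  (b) Q = 28.11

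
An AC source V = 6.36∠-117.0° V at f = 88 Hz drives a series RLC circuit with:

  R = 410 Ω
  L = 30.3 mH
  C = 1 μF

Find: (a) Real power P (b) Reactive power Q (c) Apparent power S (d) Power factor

Step 1 — Angular frequency: ω = 2π·f = 2π·88 = 552.9 rad/s.
Step 2 — Component impedances:
  R: Z = R = 410 Ω
  L: Z = jωL = j·552.9·0.0303 = 0 + j16.75 Ω
  C: Z = 1/(jωC) = -j/(ω·C) = 0 - j1809 Ω
Step 3 — Series combination: Z_total = R + L + C = 410 - j1792 Ω = 1838∠-77.1° Ω.
Step 4 — Source phasor: V = 6.36∠-117.0° V = -2.887 - j5.667 V.
Step 5 — Current: I = V / Z = 0.002655 - j0.002219 A = 0.00346∠-39.9° A.
Step 6 — Complex power: S = V·I* = 0.004908 - j0.02145 VA.
Step 7 — Real power: P = Re(S) = 0.004908 W.
Step 8 — Reactive power: Q = Im(S) = -0.02145 VAR.
Step 9 — Apparent power: |S| = 0.02201 VA.
Step 10 — Power factor: PF = P/|S| = 0.2231 (leading).

(a) P = 0.004908 W  (b) Q = -0.02145 VAR  (c) S = 0.02201 VA  (d) PF = 0.2231 (leading)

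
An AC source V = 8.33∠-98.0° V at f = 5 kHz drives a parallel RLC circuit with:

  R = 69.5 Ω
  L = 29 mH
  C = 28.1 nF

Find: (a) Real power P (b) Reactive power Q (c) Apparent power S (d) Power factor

Step 1 — Angular frequency: ω = 2π·f = 2π·5000 = 3.142e+04 rad/s.
Step 2 — Component impedances:
  R: Z = R = 69.5 Ω
  L: Z = jωL = j·3.142e+04·0.029 = 0 + j911.1 Ω
  C: Z = 1/(jωC) = -j/(ω·C) = 0 - j1133 Ω
Step 3 — Parallel combination: 1/Z_total = 1/R + 1/L + 1/C; Z_total = 69.48 + j1.037 Ω = 69.49∠0.9° Ω.
Step 4 — Source phasor: V = 8.33∠-98.0° V = -1.159 - j8.249 V.
Step 5 — Current: I = V / Z = -0.01845 - j0.1184 A = 0.1199∠-98.9° A.
Step 6 — Complex power: S = V·I* = 0.9984 + j0.01491 VA.
Step 7 — Real power: P = Re(S) = 0.9984 W.
Step 8 — Reactive power: Q = Im(S) = 0.01491 VAR.
Step 9 — Apparent power: |S| = 0.9985 VA.
Step 10 — Power factor: PF = P/|S| = 0.9999 (lagging).

(a) P = 0.9984 W  (b) Q = 0.01491 VAR  (c) S = 0.9985 VA  (d) PF = 0.9999 (lagging)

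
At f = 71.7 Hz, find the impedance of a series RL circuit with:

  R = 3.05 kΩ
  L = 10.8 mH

Step 1 — Angular frequency: ω = 2π·f = 2π·71.7 = 450.5 rad/s.
Step 2 — Component impedances:
  R: Z = R = 3050 Ω
  L: Z = jωL = j·450.5·0.0108 = 0 + j4.865 Ω
Step 3 — Series combination: Z_total = R + L = 3050 + j4.865 Ω = 3050∠0.1° Ω.

Z = 3050 + j4.865 Ω = 3050∠0.1° Ω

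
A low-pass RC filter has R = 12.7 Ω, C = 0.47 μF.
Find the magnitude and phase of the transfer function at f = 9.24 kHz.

Step 1 — Angular frequency: ω = 2π·9240 = 5.806e+04 rad/s.
Step 2 — Transfer function: H(jω) = 1/(1 + jωRC).
Step 3 — Denominator: 1 + jωRC = 1 + j·5.806e+04·12.7·4.7e-07 = 1 + j0.3465.
Step 4 — H = 0.8928 - j0.3094.
Step 5 — Magnitude: |H| = 0.9449 (-0.5 dB); phase: φ = -19.1°.

|H| = 0.9449 (-0.5 dB), φ = -19.1°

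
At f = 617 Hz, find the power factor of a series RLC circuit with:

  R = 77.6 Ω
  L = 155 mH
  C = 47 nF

Step 1 — Angular frequency: ω = 2π·f = 2π·617 = 3877 rad/s.
Step 2 — Component impedances:
  R: Z = R = 77.6 Ω
  L: Z = jωL = j·3877·0.155 = 0 + j600.9 Ω
  C: Z = 1/(jωC) = -j/(ω·C) = 0 - j5488 Ω
Step 3 — Series combination: Z_total = R + L + C = 77.6 - j4887 Ω = 4888∠-89.1° Ω.
Step 4 — Power factor: PF = cos(φ) = Re(Z)/|Z| = 77.6/4888 = 0.01588.
Step 5 — Type: Im(Z) = -4887 ⇒ leading (phase φ = -89.1°).

PF = 0.01588 (leading, φ = -89.1°)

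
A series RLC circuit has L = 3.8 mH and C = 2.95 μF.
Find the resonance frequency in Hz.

Step 1 — Resonance condition Im(Z)=0 gives ω₀ = 1/√(LC).
Step 2 — ω₀ = 1/√(0.0038·2.95e-06) = 9445 rad/s.
Step 3 — f₀ = ω₀/(2π) = 1503 Hz.

f₀ = 1503 Hz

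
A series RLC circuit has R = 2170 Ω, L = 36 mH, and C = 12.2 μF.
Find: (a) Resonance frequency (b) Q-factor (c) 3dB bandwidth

Step 1 — Resonance condition Im(Z)=0 gives ω₀ = 1/√(LC).
Step 2 — ω₀ = 1/√(0.036·1.22e-05) = 1509 rad/s.
Step 3 — f₀ = ω₀/(2π) = 240.2 Hz.
Step 4 — Series Q: Q = ω₀L/R = 1509·0.036/2170 = 0.02503.
Step 5 — 3dB bandwidth: Δω = ω₀/Q = 6.028e+04 rad/s; BW = Δω/(2π) = 9594 Hz.

(a) f₀ = 240.2 Hz  (b) Q = 0.02503  (c) BW = 9594 Hz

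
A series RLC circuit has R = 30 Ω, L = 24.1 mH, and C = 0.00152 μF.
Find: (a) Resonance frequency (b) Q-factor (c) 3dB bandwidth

Step 1 — Resonance condition Im(Z)=0 gives ω₀ = 1/√(LC).
Step 2 — ω₀ = 1/√(0.0241·1.52e-09) = 1.652e+05 rad/s.
Step 3 — f₀ = ω₀/(2π) = 2.63e+04 Hz.
Step 4 — Series Q: Q = ω₀L/R = 1.652e+05·0.0241/30 = 132.7.
Step 5 — 3dB bandwidth: Δω = ω₀/Q = 1245 rad/s; BW = Δω/(2π) = 198.1 Hz.

(a) f₀ = 2.63e+04 Hz  (b) Q = 132.7  (c) BW = 198.1 Hz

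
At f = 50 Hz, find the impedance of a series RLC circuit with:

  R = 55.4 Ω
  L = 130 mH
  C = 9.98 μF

Step 1 — Angular frequency: ω = 2π·f = 2π·50 = 314.2 rad/s.
Step 2 — Component impedances:
  R: Z = R = 55.4 Ω
  L: Z = jωL = j·314.2·0.13 = 0 + j40.84 Ω
  C: Z = 1/(jωC) = -j/(ω·C) = 0 - j318.9 Ω
Step 3 — Series combination: Z_total = R + L + C = 55.4 - j278.1 Ω = 283.6∠-78.7° Ω.

Z = 55.4 - j278.1 Ω = 283.6∠-78.7° Ω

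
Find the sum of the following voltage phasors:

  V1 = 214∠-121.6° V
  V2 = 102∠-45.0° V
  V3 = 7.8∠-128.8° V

Step 1 — Convert each phasor to rectangular form:
  V1 = 214·(cos(-121.6°) + j·sin(-121.6°)) = -112.1 - j182.3 V
  V2 = 102·(cos(-45.0°) + j·sin(-45.0°)) = 72.12 - j72.12 V
  V3 = 7.8·(cos(-128.8°) + j·sin(-128.8°)) = -4.888 - j6.079 V
Step 2 — Sum components: V_total = -44.9 - j260.5 V.
Step 3 — Convert to polar: |V_total| = 264.3 V, ∠V_total = -99.8°.

V_total = 264.3∠-99.8° V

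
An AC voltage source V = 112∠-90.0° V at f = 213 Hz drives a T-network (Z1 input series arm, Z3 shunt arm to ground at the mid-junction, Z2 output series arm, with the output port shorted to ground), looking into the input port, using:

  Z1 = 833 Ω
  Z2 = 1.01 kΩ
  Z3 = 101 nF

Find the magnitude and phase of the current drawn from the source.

Step 1 — Angular frequency: ω = 2π·f = 2π·213 = 1338 rad/s.
Step 2 — Component impedances:
  Z1: Z = R = 833 Ω
  Z2: Z = R = 1010 Ω
  Z3: Z = 1/(jωC) = -j/(ω·C) = 0 - j7398 Ω
Step 3 — With the output port shorted to ground, the output series arm Z2 runs from the junction to ground; the shunt arm Z3 also runs from the junction to ground. They appear in parallel: Z3 || Z2 = 991.5 - j135.4 Ω.
Step 4 — Series with input arm Z1: Z_in = Z1 + (Z3 || Z2) = 1825 - j135.4 Ω = 1830∠-4.2° Ω.
Step 5 — Source phasor: V = 112∠-90.0° V = 0 - j112 V.
Step 6 — Ohm's law: I = V / Z_total = (0 - j112) / (1825 - j135.4) = 0.004529 - j0.06105 A.
Step 7 — Convert to polar: |I| = 0.06122 A, ∠I = -85.8°.

I = 0.06122∠-85.8° A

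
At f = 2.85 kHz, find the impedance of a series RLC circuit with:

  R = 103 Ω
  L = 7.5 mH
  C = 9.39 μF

Step 1 — Angular frequency: ω = 2π·f = 2π·2850 = 1.791e+04 rad/s.
Step 2 — Component impedances:
  R: Z = R = 103 Ω
  L: Z = jωL = j·1.791e+04·0.0075 = 0 + j134.3 Ω
  C: Z = 1/(jωC) = -j/(ω·C) = 0 - j5.947 Ω
Step 3 — Series combination: Z_total = R + L + C = 103 + j128.4 Ω = 164.6∠51.3° Ω.

Z = 103 + j128.4 Ω = 164.6∠51.3° Ω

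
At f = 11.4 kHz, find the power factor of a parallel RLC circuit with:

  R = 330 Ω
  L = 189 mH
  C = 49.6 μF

Step 1 — Angular frequency: ω = 2π·f = 2π·1.14e+04 = 7.163e+04 rad/s.
Step 2 — Component impedances:
  R: Z = R = 330 Ω
  L: Z = jωL = j·7.163e+04·0.189 = 0 + j1.354e+04 Ω
  C: Z = 1/(jωC) = -j/(ω·C) = 0 - j0.2815 Ω
Step 3 — Parallel combination: 1/Z_total = 1/R + 1/L + 1/C; Z_total = 0.0002401 - j0.2815 Ω = 0.2815∠-90.0° Ω.
Step 4 — Power factor: PF = cos(φ) = Re(Z)/|Z| = 0.00024009/0.28148 = 0.000853.
Step 5 — Type: Im(Z) = -0.2815 ⇒ leading (phase φ = -90.0°).

PF = 0.000853 (leading, φ = -90.0°)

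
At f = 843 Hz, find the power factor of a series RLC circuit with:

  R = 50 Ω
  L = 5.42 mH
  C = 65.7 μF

Step 1 — Angular frequency: ω = 2π·f = 2π·843 = 5297 rad/s.
Step 2 — Component impedances:
  R: Z = R = 50 Ω
  L: Z = jωL = j·5297·0.00542 = 0 + j28.71 Ω
  C: Z = 1/(jωC) = -j/(ω·C) = 0 - j2.874 Ω
Step 3 — Series combination: Z_total = R + L + C = 50 + j25.83 Ω = 56.28∠27.3° Ω.
Step 4 — Power factor: PF = cos(φ) = Re(Z)/|Z| = 50/56.28 = 0.8884.
Step 5 — Type: Im(Z) = 25.83 ⇒ lagging (phase φ = 27.3°).

PF = 0.8884 (lagging, φ = 27.3°)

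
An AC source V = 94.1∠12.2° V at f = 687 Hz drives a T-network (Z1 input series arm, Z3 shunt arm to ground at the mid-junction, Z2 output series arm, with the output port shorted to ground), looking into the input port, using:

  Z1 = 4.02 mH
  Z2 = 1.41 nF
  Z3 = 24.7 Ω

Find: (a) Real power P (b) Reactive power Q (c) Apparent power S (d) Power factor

Step 1 — Angular frequency: ω = 2π·f = 2π·687 = 4317 rad/s.
Step 2 — Component impedances:
  Z1: Z = jωL = j·4317·0.00402 = 0 + j17.35 Ω
  Z2: Z = 1/(jωC) = -j/(ω·C) = 0 - j1.643e+05 Ω
  Z3: Z = R = 24.7 Ω
Step 3 — With the output port shorted to ground, the output series arm Z2 runs from the junction to ground; the shunt arm Z3 also runs from the junction to ground. They appear in parallel: Z3 || Z2 = 24.7 - j0.003713 Ω.
Step 4 — Series with input arm Z1: Z_in = Z1 + (Z3 || Z2) = 24.7 + j17.35 Ω = 30.18∠35.1° Ω.
Step 5 — Source phasor: V = 94.1∠12.2° V = 91.97 + j19.89 V.
Step 6 — Current: I = V / Z = 2.872 - j1.212 A = 3.118∠-22.9° A.
Step 7 — Complex power: S = V·I* = 240.1 + j168.6 VA.
Step 8 — Real power: P = Re(S) = 240.1 W.
Step 9 — Reactive power: Q = Im(S) = 168.6 VAR.
Step 10 — Apparent power: |S| = 293.4 VA.
Step 11 — Power factor: PF = P/|S| = 0.8183 (lagging).

(a) P = 240.1 W  (b) Q = 168.6 VAR  (c) S = 293.4 VA  (d) PF = 0.8183 (lagging)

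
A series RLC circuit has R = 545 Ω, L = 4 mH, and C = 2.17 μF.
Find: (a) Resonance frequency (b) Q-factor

Step 1 — Resonance condition Im(Z)=0 gives ω₀ = 1/√(LC).
Step 2 — ω₀ = 1/√(0.004·2.17e-06) = 1.073e+04 rad/s.
Step 3 — f₀ = ω₀/(2π) = 1708 Hz.
Step 4 — Series Q: Q = ω₀L/R = 1.073e+04·0.004/545 = 0.07878.

(a) f₀ = 1708 Hz  (b) Q = 0.07878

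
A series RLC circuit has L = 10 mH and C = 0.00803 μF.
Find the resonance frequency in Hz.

Step 1 — Resonance condition Im(Z)=0 gives ω₀ = 1/√(LC).
Step 2 — ω₀ = 1/√(0.01·8.03e-09) = 1.116e+05 rad/s.
Step 3 — f₀ = ω₀/(2π) = 1.776e+04 Hz.

f₀ = 1.776e+04 Hz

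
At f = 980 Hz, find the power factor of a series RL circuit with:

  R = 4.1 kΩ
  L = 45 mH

Step 1 — Angular frequency: ω = 2π·f = 2π·980 = 6158 rad/s.
Step 2 — Component impedances:
  R: Z = R = 4100 Ω
  L: Z = jωL = j·6158·0.045 = 0 + j277.1 Ω
Step 3 — Series combination: Z_total = R + L = 4100 + j277.1 Ω = 4109∠3.9° Ω.
Step 4 — Power factor: PF = cos(φ) = Re(Z)/|Z| = 4100/4109.4 = 0.9977.
Step 5 — Type: Im(Z) = 277.1 ⇒ lagging (phase φ = 3.9°).

PF = 0.9977 (lagging, φ = 3.9°)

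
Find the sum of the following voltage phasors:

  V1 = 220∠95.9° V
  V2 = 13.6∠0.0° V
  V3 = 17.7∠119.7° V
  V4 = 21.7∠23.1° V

Step 1 — Convert each phasor to rectangular form:
  V1 = 220·(cos(95.9°) + j·sin(95.9°)) = -22.61 + j218.8 V
  V2 = 13.6·(cos(0.0°) + j·sin(0.0°)) = 13.6 V
  V3 = 17.7·(cos(119.7°) + j·sin(119.7°)) = -8.77 + j15.37 V
  V4 = 21.7·(cos(23.1°) + j·sin(23.1°)) = 19.96 + j8.514 V
Step 2 — Sum components: V_total = 2.176 + j242.7 V.
Step 3 — Convert to polar: |V_total| = 242.7 V, ∠V_total = 89.5°.

V_total = 242.7∠89.5° V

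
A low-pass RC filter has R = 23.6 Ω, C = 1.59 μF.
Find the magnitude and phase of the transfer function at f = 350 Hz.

Step 1 — Angular frequency: ω = 2π·350 = 2199 rad/s.
Step 2 — Transfer function: H(jω) = 1/(1 + jωRC).
Step 3 — Denominator: 1 + jωRC = 1 + j·2199·23.6·1.59e-06 = 1 + j0.08252.
Step 4 — H = 0.9932 - j0.08196.
Step 5 — Magnitude: |H| = 0.9966 (-0.0 dB); phase: φ = -4.7°.

|H| = 0.9966 (-0.0 dB), φ = -4.7°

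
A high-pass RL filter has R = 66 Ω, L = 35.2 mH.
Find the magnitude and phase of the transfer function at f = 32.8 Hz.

Step 1 — Angular frequency: ω = 2π·32.8 = 206.1 rad/s.
Step 2 — Transfer function: H(jω) = jωL/(R + jωL).
Step 3 — Numerator jωL = j·7.254; denominator R + jωL = 66 + j7.254.
Step 4 — H = 0.01194 + j0.1086.
Step 5 — Magnitude: |H| = 0.1093 (-19.2 dB); phase: φ = 83.7°.

|H| = 0.1093 (-19.2 dB), φ = 83.7°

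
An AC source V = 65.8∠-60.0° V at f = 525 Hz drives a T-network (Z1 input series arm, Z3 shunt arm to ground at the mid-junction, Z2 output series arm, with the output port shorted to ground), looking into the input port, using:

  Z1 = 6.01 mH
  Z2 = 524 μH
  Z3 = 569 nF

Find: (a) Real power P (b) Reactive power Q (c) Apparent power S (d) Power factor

Step 1 — Angular frequency: ω = 2π·f = 2π·525 = 3299 rad/s.
Step 2 — Component impedances:
  Z1: Z = jωL = j·3299·0.00601 = 0 + j19.83 Ω
  Z2: Z = jωL = j·3299·0.000524 = 0 + j1.729 Ω
  Z3: Z = 1/(jωC) = -j/(ω·C) = 0 - j532.8 Ω
Step 3 — With the output port shorted to ground, the output series arm Z2 runs from the junction to ground; the shunt arm Z3 also runs from the junction to ground. They appear in parallel: Z3 || Z2 = 0 + j1.734 Ω.
Step 4 — Series with input arm Z1: Z_in = Z1 + (Z3 || Z2) = 0 + j21.56 Ω = 21.56∠90.0° Ω.
Step 5 — Source phasor: V = 65.8∠-60.0° V = 32.9 - j56.98 V.
Step 6 — Current: I = V / Z = -2.643 - j1.526 A = 3.052∠-150.0° A.
Step 7 — Complex power: S = V·I* = 0 + j200.8 VA.
Step 8 — Real power: P = Re(S) = 0 W.
Step 9 — Reactive power: Q = Im(S) = 200.8 VAR.
Step 10 — Apparent power: |S| = 200.8 VA.
Step 11 — Power factor: PF = P/|S| = 0 (lagging).

(a) P = 0 W  (b) Q = 200.8 VAR  (c) S = 200.8 VA  (d) PF = 0 (lagging)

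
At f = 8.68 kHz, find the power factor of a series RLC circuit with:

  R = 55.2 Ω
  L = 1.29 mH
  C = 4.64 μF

Step 1 — Angular frequency: ω = 2π·f = 2π·8680 = 5.454e+04 rad/s.
Step 2 — Component impedances:
  R: Z = R = 55.2 Ω
  L: Z = jωL = j·5.454e+04·0.00129 = 0 + j70.35 Ω
  C: Z = 1/(jωC) = -j/(ω·C) = 0 - j3.952 Ω
Step 3 — Series combination: Z_total = R + L + C = 55.2 + j66.4 Ω = 86.35∠50.3° Ω.
Step 4 — Power factor: PF = cos(φ) = Re(Z)/|Z| = 55.2/86.35 = 0.6393.
Step 5 — Type: Im(Z) = 66.4 ⇒ lagging (phase φ = 50.3°).

PF = 0.6393 (lagging, φ = 50.3°)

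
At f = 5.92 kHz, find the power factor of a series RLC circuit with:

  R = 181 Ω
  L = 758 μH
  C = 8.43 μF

Step 1 — Angular frequency: ω = 2π·f = 2π·5920 = 3.72e+04 rad/s.
Step 2 — Component impedances:
  R: Z = R = 181 Ω
  L: Z = jωL = j·3.72e+04·0.000758 = 0 + j28.19 Ω
  C: Z = 1/(jωC) = -j/(ω·C) = 0 - j3.189 Ω
Step 3 — Series combination: Z_total = R + L + C = 181 + j25.01 Ω = 182.7∠7.9° Ω.
Step 4 — Power factor: PF = cos(φ) = Re(Z)/|Z| = 181/182.72 = 0.9906.
Step 5 — Type: Im(Z) = 25.01 ⇒ lagging (phase φ = 7.9°).

PF = 0.9906 (lagging, φ = 7.9°)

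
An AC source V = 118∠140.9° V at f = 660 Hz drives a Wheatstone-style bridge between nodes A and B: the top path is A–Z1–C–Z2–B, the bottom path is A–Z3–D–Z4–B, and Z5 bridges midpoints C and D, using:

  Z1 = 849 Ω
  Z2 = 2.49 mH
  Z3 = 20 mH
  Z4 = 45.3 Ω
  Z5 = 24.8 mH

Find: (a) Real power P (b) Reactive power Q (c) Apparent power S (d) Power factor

Step 1 — Angular frequency: ω = 2π·f = 2π·660 = 4147 rad/s.
Step 2 — Component impedances:
  Z1: Z = R = 849 Ω
  Z2: Z = jωL = j·4147·0.00249 = 0 + j10.33 Ω
  Z3: Z = jωL = j·4147·0.02 = 0 + j82.94 Ω
  Z4: Z = R = 45.3 Ω
  Z5: Z = jωL = j·4147·0.0248 = 0 + j102.8 Ω
Step 3 — Bridge requires nodal analysis (the Z5 bridge couples midpoints C and D, so the two paths cannot be reduced to a simple series/parallel combination). Setting node B to ground and injecting 1 A at node A, the 3-node admittance system at A, C, D solves to V_A = Z_AB = 47.27 + j89.76 Ω = 101.4∠62.2° Ω.
Step 4 — Source phasor: V = 118∠140.9° V = -91.57 + j74.42 V.
Step 5 — Current: I = V / Z = 0.2285 + j1.14 A = 1.163∠78.7° A.
Step 6 — Complex power: S = V·I* = 63.95 + j121.4 VA.
Step 7 — Real power: P = Re(S) = 63.95 W.
Step 8 — Reactive power: Q = Im(S) = 121.4 VAR.
Step 9 — Apparent power: |S| = 137.3 VA.
Step 10 — Power factor: PF = P/|S| = 0.466 (lagging).

(a) P = 63.95 W  (b) Q = 121.4 VAR  (c) S = 137.3 VA  (d) PF = 0.466 (lagging)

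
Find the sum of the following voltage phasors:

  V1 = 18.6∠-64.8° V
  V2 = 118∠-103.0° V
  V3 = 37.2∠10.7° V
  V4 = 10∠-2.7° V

Step 1 — Convert each phasor to rectangular form:
  V1 = 18.6·(cos(-64.8°) + j·sin(-64.8°)) = 7.919 - j16.83 V
  V2 = 118·(cos(-103.0°) + j·sin(-103.0°)) = -26.54 - j115 V
  V3 = 37.2·(cos(10.7°) + j·sin(10.7°)) = 36.55 + j6.907 V
  V4 = 10·(cos(-2.7°) + j·sin(-2.7°)) = 9.989 - j0.4711 V
Step 2 — Sum components: V_total = 27.92 - j125.4 V.
Step 3 — Convert to polar: |V_total| = 128.4 V, ∠V_total = -77.4°.

V_total = 128.4∠-77.4° V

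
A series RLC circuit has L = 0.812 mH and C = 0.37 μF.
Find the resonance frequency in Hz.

Step 1 — Resonance condition Im(Z)=0 gives ω₀ = 1/√(LC).
Step 2 — ω₀ = 1/√(0.000812·3.7e-07) = 5.769e+04 rad/s.
Step 3 — f₀ = ω₀/(2π) = 9182 Hz.

f₀ = 9182 Hz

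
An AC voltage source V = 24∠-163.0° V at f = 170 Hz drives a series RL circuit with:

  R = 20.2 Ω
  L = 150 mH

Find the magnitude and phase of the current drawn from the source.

Step 1 — Angular frequency: ω = 2π·f = 2π·170 = 1068 rad/s.
Step 2 — Component impedances:
  R: Z = R = 20.2 Ω
  L: Z = jωL = j·1068·0.15 = 0 + j160.2 Ω
Step 3 — Series combination: Z_total = R + L = 20.2 + j160.2 Ω = 161.5∠82.8° Ω.
Step 4 — Source phasor: V = 24∠-163.0° V = -22.95 - j7.017 V.
Step 5 — Ohm's law: I = V / Z_total = (-22.95 - j7.017) / (20.2 + j160.2) = -0.06089 + j0.1356 A.
Step 6 — Convert to polar: |I| = 0.1486 A, ∠I = 114.2°.

I = 0.1486∠114.2° A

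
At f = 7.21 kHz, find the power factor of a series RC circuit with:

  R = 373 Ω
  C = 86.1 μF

Step 1 — Angular frequency: ω = 2π·f = 2π·7210 = 4.53e+04 rad/s.
Step 2 — Component impedances:
  R: Z = R = 373 Ω
  C: Z = 1/(jωC) = -j/(ω·C) = 0 - j0.2564 Ω
Step 3 — Series combination: Z_total = R + C = 373 - j0.2564 Ω = 373∠-0.0° Ω.
Step 4 — Power factor: PF = cos(φ) = Re(Z)/|Z| = 373/373 = 1.
Step 5 — Type: Im(Z) = -0.2564 ⇒ leading (phase φ = -0.0°).

PF = 1 (leading, φ = -0.0°)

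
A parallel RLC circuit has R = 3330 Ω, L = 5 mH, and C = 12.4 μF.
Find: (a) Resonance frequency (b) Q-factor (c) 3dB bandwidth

Step 1 — Resonance: ω₀ = 1/√(LC) = 1/√(0.005·1.24e-05) = 4016 rad/s.
Step 2 — f₀ = ω₀/(2π) = 639.2 Hz.
Step 3 — Parallel Q: Q = R/(ω₀L) = 3330/(4016·0.005) = 165.8.
Step 4 — Bandwidth: Δω = ω₀/Q = 24.22 rad/s; BW = Δω/(2π) = 3.854 Hz.

(a) f₀ = 639.2 Hz  (b) Q = 165.8  (c) BW = 3.854 Hz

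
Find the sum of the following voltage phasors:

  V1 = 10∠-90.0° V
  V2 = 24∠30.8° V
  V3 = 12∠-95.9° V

Step 1 — Convert each phasor to rectangular form:
  V1 = 10·(cos(-90.0°) + j·sin(-90.0°)) = 0 - j10 V
  V2 = 24·(cos(30.8°) + j·sin(30.8°)) = 20.62 + j12.29 V
  V3 = 12·(cos(-95.9°) + j·sin(-95.9°)) = -1.234 - j11.94 V
Step 2 — Sum components: V_total = 19.38 - j9.647 V.
Step 3 — Convert to polar: |V_total| = 21.65 V, ∠V_total = -26.5°.

V_total = 21.65∠-26.5° V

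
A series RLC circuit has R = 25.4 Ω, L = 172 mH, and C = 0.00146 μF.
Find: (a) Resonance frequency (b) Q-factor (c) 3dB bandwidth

Step 1 — Resonance condition Im(Z)=0 gives ω₀ = 1/√(LC).
Step 2 — ω₀ = 1/√(0.172·1.46e-09) = 6.31e+04 rad/s.
Step 3 — f₀ = ω₀/(2π) = 1.004e+04 Hz.
Step 4 — Series Q: Q = ω₀L/R = 6.31e+04·0.172/25.4 = 427.3.
Step 5 — 3dB bandwidth: Δω = ω₀/Q = 147.7 rad/s; BW = Δω/(2π) = 23.5 Hz.

(a) f₀ = 1.004e+04 Hz  (b) Q = 427.3  (c) BW = 23.5 Hz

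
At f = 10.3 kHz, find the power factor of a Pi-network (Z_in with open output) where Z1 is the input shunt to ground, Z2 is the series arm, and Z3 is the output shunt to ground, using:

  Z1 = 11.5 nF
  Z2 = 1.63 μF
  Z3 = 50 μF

Step 1 — Angular frequency: ω = 2π·f = 2π·1.03e+04 = 6.472e+04 rad/s.
Step 2 — Component impedances:
  Z1: Z = 1/(jωC) = -j/(ω·C) = 0 - j1344 Ω
  Z2: Z = 1/(jωC) = -j/(ω·C) = 0 - j9.48 Ω
  Z3: Z = 1/(jωC) = -j/(ω·C) = 0 - j0.309 Ω
Step 3 — With open output, the series arm Z2 and the output shunt Z3 appear in series to ground: Z2 + Z3 = 0 - j9.789 Ω.
Step 4 — Parallel with input shunt Z1: Z_in = Z1 || (Z2 + Z3) = 0 - j9.718 Ω = 9.718∠-90.0° Ω.
Step 5 — Power factor: PF = cos(φ) = Re(Z)/|Z| = 0/9.718 = 0.
Step 6 — Type: Im(Z) = -9.718 ⇒ leading (phase φ = -90.0°).

PF = 0 (leading, φ = -90.0°)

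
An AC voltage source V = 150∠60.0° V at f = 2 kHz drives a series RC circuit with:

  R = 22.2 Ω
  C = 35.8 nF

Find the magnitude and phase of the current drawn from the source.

Step 1 — Angular frequency: ω = 2π·f = 2π·2000 = 1.257e+04 rad/s.
Step 2 — Component impedances:
  R: Z = R = 22.2 Ω
  C: Z = 1/(jωC) = -j/(ω·C) = 0 - j2223 Ω
Step 3 — Series combination: Z_total = R + C = 22.2 - j2223 Ω = 2223∠-89.4° Ω.
Step 4 — Source phasor: V = 150∠60.0° V = 75 + j129.9 V.
Step 5 — Ohm's law: I = V / Z_total = (75 + j129.9) / (22.2 - j2223) = -0.0581 + j0.03432 A.
Step 6 — Convert to polar: |I| = 0.06748 A, ∠I = 149.4°.

I = 0.06748∠149.4° A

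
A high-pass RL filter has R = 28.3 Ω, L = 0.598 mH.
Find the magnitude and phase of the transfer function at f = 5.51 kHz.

Step 1 — Angular frequency: ω = 2π·5510 = 3.462e+04 rad/s.
Step 2 — Transfer function: H(jω) = jωL/(R + jωL).
Step 3 — Numerator jωL = j·20.7; denominator R + jωL = 28.3 + j20.7.
Step 4 — H = 0.3486 + j0.4765.
Step 5 — Magnitude: |H| = 0.5904 (-4.6 dB); phase: φ = 53.8°.

|H| = 0.5904 (-4.6 dB), φ = 53.8°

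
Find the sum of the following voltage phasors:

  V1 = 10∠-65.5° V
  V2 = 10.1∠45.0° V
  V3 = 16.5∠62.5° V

Step 1 — Convert each phasor to rectangular form:
  V1 = 10·(cos(-65.5°) + j·sin(-65.5°)) = 4.147 - j9.1 V
  V2 = 10.1·(cos(45.0°) + j·sin(45.0°)) = 7.142 + j7.142 V
  V3 = 16.5·(cos(62.5°) + j·sin(62.5°)) = 7.619 + j14.64 V
Step 2 — Sum components: V_total = 18.91 + j12.68 V.
Step 3 — Convert to polar: |V_total| = 22.76 V, ∠V_total = 33.8°.

V_total = 22.76∠33.8° V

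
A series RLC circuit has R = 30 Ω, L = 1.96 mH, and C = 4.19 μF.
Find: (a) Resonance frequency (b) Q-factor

Step 1 — Resonance condition Im(Z)=0 gives ω₀ = 1/√(LC).
Step 2 — ω₀ = 1/√(0.00196·4.19e-06) = 1.103e+04 rad/s.
Step 3 — f₀ = ω₀/(2π) = 1756 Hz.
Step 4 — Series Q: Q = ω₀L/R = 1.103e+04·0.00196/30 = 0.7209.

(a) f₀ = 1756 Hz  (b) Q = 0.7209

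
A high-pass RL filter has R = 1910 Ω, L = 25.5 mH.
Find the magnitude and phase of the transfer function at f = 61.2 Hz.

Step 1 — Angular frequency: ω = 2π·61.2 = 384.5 rad/s.
Step 2 — Transfer function: H(jω) = jωL/(R + jωL).
Step 3 — Numerator jωL = j·9.806; denominator R + jωL = 1910 + j9.806.
Step 4 — H = 2.636e-05 + j0.005134.
Step 5 — Magnitude: |H| = 0.005134 (-45.8 dB); phase: φ = 89.7°.

|H| = 0.005134 (-45.8 dB), φ = 89.7°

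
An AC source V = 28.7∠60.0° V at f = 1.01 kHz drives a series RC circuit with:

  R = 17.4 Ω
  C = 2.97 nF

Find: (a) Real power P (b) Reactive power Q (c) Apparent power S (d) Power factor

Step 1 — Angular frequency: ω = 2π·f = 2π·1010 = 6346 rad/s.
Step 2 — Component impedances:
  R: Z = R = 17.4 Ω
  C: Z = 1/(jωC) = -j/(ω·C) = 0 - j5.306e+04 Ω
Step 3 — Series combination: Z_total = R + C = 17.4 - j5.306e+04 Ω = 5.306e+04∠-90.0° Ω.
Step 4 — Source phasor: V = 28.7∠60.0° V = 14.35 + j24.85 V.
Step 5 — Current: I = V / Z = -0.0004684 + j0.0002706 A = 0.0005409∠150.0° A.
Step 6 — Complex power: S = V·I* = 5.091e-06 - j0.01552 VA.
Step 7 — Real power: P = Re(S) = 5.091e-06 W.
Step 8 — Reactive power: Q = Im(S) = -0.01552 VAR.
Step 9 — Apparent power: |S| = 0.01552 VA.
Step 10 — Power factor: PF = P/|S| = 0.0003279 (leading).

(a) P = 5.091e-06 W  (b) Q = -0.01552 VAR  (c) S = 0.01552 VA  (d) PF = 0.0003279 (leading)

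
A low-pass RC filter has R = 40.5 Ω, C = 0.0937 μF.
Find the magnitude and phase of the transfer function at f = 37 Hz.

Step 1 — Angular frequency: ω = 2π·37 = 232.5 rad/s.
Step 2 — Transfer function: H(jω) = 1/(1 + jωRC).
Step 3 — Denominator: 1 + jωRC = 1 + j·232.5·40.5·9.37e-08 = 1 + j0.0008822.
Step 4 — H = 1 - j0.0008822.
Step 5 — Magnitude: |H| = 1 (-0.0 dB); phase: φ = -0.1°.

|H| = 1 (-0.0 dB), φ = -0.1°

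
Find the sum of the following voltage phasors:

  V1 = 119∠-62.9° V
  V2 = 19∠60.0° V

Step 1 — Convert each phasor to rectangular form:
  V1 = 119·(cos(-62.9°) + j·sin(-62.9°)) = 54.21 - j105.9 V
  V2 = 19·(cos(60.0°) + j·sin(60.0°)) = 9.5 + j16.45 V
Step 2 — Sum components: V_total = 63.71 - j89.48 V.
Step 3 — Convert to polar: |V_total| = 109.8 V, ∠V_total = -54.5°.

V_total = 109.8∠-54.5° V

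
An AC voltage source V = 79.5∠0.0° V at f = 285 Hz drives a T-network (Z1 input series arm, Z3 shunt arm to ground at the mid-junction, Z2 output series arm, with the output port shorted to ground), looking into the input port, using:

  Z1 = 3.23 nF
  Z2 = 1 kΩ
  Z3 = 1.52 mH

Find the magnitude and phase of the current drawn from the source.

Step 1 — Angular frequency: ω = 2π·f = 2π·285 = 1791 rad/s.
Step 2 — Component impedances:
  Z1: Z = 1/(jωC) = -j/(ω·C) = 0 - j1.729e+05 Ω
  Z2: Z = R = 1000 Ω
  Z3: Z = jωL = j·1791·0.00152 = 0 + j2.722 Ω
Step 3 — With the output port shorted to ground, the output series arm Z2 runs from the junction to ground; the shunt arm Z3 also runs from the junction to ground. They appear in parallel: Z3 || Z2 = 0.007409 + j2.722 Ω.
Step 4 — Series with input arm Z1: Z_in = Z1 + (Z3 || Z2) = 0.007409 - j1.729e+05 Ω = 1.729e+05∠-90.0° Ω.
Step 5 — Source phasor: V = 79.5∠0.0° V = 79.5 V.
Step 6 — Ohm's law: I = V / Z_total = (79.5) / (0.007409 - j1.729e+05) = 1.97e-11 + j0.0004598 A.
Step 7 — Convert to polar: |I| = 0.0004598 A, ∠I = 90.0°.

I = 0.0004598∠90.0° A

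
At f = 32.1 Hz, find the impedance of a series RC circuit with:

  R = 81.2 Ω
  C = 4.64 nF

Step 1 — Angular frequency: ω = 2π·f = 2π·32.1 = 201.7 rad/s.
Step 2 — Component impedances:
  R: Z = R = 81.2 Ω
  C: Z = 1/(jωC) = -j/(ω·C) = 0 - j1.069e+06 Ω
Step 3 — Series combination: Z_total = R + C = 81.2 - j1.069e+06 Ω = 1.069e+06∠-90.0° Ω.

Z = 81.2 - j1.069e+06 Ω = 1.069e+06∠-90.0° Ω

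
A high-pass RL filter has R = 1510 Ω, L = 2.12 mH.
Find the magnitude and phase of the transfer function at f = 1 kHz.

Step 1 — Angular frequency: ω = 2π·1000 = 6283 rad/s.
Step 2 — Transfer function: H(jω) = jωL/(R + jωL).
Step 3 — Numerator jωL = j·13.32; denominator R + jωL = 1510 + j13.32.
Step 4 — H = 7.781e-05 + j0.008821.
Step 5 — Magnitude: |H| = 0.008821 (-41.1 dB); phase: φ = 89.5°.

|H| = 0.008821 (-41.1 dB), φ = 89.5°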